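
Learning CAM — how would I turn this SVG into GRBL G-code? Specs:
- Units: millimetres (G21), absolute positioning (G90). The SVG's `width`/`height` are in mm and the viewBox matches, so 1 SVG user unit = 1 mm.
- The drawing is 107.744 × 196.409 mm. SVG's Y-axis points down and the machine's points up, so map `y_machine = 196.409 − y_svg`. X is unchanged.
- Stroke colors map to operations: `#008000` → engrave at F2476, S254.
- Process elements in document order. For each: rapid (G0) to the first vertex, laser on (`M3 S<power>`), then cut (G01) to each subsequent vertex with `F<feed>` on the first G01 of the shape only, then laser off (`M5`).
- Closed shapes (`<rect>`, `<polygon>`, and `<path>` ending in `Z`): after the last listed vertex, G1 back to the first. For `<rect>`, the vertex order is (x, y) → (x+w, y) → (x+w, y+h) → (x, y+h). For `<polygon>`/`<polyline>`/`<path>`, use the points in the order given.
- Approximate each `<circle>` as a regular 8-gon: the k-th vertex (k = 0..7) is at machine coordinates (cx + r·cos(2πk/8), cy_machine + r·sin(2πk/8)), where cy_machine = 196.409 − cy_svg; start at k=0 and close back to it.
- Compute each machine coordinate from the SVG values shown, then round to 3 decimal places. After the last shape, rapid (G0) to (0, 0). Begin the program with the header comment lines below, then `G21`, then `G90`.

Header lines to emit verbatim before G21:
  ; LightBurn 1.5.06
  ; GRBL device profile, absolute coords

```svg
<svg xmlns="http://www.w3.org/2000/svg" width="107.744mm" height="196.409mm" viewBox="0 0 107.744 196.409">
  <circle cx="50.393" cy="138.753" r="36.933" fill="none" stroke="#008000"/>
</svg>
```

Since the viewBox matches the mm dimensions, user units are millimetres directly. The only transform is the Y-flip y_m = 196.409 − y_svg.

Shape 1 is a circle drawn with `<circle>`. Its stroke #008000 means engrave at S254, F2476. After flipping Y the toolpath is (87.326,57.656) → (76.509,83.772) → (50.393,94.589) → (24.277,83.772) → (13.460,57.656) → (24.277,31.540) → (50.393,20.723) → (76.509,31.540) → (87.326,57.656), returning to the start.

; LightBurn 1.5.06
; GRBL device profile, absolute coords
G21
G90
G0 X87.326 Y57.656
M3 S254
G01 X76.509 Y83.772 F2476
G01 X50.393 Y94.589
G01 X24.277 Y83.772
G01 X13.460 Y57.656
G01 X24.277 Y31.540
G01 X50.393 Y20.723
G01 X76.509 Y31.540
G01 X87.326 Y57.656
M5
G0 X0.000 Y0.000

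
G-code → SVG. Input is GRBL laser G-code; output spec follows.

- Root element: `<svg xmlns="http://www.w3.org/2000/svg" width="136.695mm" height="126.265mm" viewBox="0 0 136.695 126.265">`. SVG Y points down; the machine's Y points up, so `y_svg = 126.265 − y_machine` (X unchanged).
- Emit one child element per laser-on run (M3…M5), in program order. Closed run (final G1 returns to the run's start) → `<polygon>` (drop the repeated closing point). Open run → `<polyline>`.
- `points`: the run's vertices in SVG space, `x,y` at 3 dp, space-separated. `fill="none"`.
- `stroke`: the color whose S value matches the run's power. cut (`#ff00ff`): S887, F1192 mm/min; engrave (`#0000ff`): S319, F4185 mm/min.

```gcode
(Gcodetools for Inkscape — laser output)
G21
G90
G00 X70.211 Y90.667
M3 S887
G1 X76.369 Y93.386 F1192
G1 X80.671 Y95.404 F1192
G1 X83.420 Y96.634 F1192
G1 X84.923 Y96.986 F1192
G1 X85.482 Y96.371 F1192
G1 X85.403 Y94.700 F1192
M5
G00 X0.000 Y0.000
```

<svg xmlns="http://www.w3.org/2000/svg" width="136.695mm" height="126.265mm" viewBox="0 0 136.695 126.265">
  <polyline points="70.211,35.598 76.369,32.879 80.671,30.861 83.420,29.631 84.923,29.279 85.482,29.894 85.403,31.565" fill="none" stroke="#ff00ff"/>
</svg>

Each laser-on run becomes one SVG element. Flip Y back into SVG space with y_svg = 126.265 − y_machine. Every run uses S887, so all elements get stroke `#ff00ff` (cut).

Run 1: The run is open, so emit a `<polyline>` with points (Y-flipped): 70.211,35.598 76.369,32.879 80.671,30.861 83.420,29.631 84.923,29.279 85.482,29.894 85.403,31.565.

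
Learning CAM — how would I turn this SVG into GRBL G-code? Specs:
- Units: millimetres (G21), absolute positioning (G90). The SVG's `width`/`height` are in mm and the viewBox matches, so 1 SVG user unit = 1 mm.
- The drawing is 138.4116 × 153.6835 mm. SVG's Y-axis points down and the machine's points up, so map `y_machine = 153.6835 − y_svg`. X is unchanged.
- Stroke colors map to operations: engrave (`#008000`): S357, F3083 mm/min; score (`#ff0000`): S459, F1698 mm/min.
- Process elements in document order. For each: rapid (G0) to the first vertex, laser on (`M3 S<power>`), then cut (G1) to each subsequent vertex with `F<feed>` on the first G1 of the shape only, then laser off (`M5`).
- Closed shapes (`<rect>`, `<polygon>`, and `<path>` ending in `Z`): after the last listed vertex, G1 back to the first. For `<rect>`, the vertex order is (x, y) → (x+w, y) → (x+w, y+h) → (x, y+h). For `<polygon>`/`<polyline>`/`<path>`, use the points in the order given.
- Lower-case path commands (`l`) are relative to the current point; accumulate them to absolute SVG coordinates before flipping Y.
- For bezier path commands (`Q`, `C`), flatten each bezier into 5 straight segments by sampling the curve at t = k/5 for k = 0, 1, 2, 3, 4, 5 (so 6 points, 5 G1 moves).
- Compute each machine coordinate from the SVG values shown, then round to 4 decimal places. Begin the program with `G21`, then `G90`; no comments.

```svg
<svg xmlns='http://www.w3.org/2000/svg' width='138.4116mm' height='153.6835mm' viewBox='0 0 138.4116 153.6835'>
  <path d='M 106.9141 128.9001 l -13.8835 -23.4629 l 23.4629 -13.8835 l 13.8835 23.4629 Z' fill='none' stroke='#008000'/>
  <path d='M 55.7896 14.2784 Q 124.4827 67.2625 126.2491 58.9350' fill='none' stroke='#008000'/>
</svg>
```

1 u = 1 mm; y_m = 153.6835 − y.

[1] `<path>` regular polygon, #008000→engrave S357 F3083: (106.9141,24.7834) → (93.0306,48.2463) → (116.4935,62.1298) → (130.3770,38.6669) → (106.9141,24.7834) (closed)

[2] `<path>` quadratic bezier, #008000→engrave S357 F3083: (55.7896,139.4051) → (80.5898,120.6639) → (100.0358,106.8277) → (114.1277,97.8964) → (122.8655,93.8700) → (126.2491,94.7485)

G21
G90
G0 X106.9141 Y24.7834
M3 S357
G1 X93.0306 Y48.2463 F3083
G1 X116.4935 Y62.1298
G1 X130.3770 Y38.6669
G1 X106.9141 Y24.7834
M5
G0 X55.7896 Y139.4051
M3 S357
G1 X80.5898 Y120.6639 F3083
G1 X100.0358 Y106.8277
G1 X114.1277 Y97.8964
G1 X122.8655 Y93.8700
G1 X126.2491 Y94.7485
M5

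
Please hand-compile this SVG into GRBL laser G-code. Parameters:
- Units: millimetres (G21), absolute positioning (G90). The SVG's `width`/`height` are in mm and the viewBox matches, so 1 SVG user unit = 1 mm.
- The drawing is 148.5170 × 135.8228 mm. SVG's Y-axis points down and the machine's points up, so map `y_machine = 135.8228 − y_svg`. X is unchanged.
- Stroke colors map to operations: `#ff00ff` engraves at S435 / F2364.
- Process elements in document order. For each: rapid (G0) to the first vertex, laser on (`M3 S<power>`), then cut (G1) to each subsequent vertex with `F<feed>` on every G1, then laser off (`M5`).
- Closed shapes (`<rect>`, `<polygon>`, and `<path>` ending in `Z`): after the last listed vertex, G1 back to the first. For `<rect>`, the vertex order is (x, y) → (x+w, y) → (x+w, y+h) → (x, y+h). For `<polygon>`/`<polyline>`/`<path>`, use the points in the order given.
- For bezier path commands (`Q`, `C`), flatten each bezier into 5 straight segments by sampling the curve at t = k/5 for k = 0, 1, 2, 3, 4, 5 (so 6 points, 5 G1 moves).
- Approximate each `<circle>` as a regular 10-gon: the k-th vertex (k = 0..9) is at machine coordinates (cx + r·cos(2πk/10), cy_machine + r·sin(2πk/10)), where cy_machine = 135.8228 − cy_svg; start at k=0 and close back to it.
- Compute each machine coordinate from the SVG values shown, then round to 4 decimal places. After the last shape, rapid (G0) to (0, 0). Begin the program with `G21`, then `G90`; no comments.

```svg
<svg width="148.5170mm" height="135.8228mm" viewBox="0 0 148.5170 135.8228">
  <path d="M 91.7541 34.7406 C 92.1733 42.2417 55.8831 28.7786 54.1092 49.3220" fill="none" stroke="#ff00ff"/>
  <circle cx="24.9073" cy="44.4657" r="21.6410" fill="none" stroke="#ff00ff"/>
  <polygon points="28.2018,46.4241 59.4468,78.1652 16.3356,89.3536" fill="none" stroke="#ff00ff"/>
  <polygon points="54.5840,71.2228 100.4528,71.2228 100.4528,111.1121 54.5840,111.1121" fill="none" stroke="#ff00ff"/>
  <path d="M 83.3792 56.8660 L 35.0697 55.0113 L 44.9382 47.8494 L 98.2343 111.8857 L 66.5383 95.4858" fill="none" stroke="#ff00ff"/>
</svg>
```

1 u = 1 mm; y_m = 135.8228 − y.

[1] `<path>` cubic bezier, #ff00ff→engrave S435 F2364: (91.7541,101.0822) → (88.1703,98.6575) → (79.1951,98.6256) → (68.2473,98.3479) → (58.7457,95.1858) → (54.1092,86.5008)

[2] `<circle>` circle, #ff00ff→engrave S435 F2364: (46.5483,91.3571) → (42.4152,104.0774) → (31.5947,111.9389) → (18.2199,111.9389) → (7.3994,104.0774) → (3.2663,91.3571) → (7.3994,78.6368) → (18.2199,70.7753) → (31.5947,70.7753) → (42.4152,78.6368) → (46.5483,91.3571) (closed)

[3] `<polygon>` regular polygon, #ff00ff→engrave S435 F2364: (28.2018,89.3987) → (59.4468,57.6576) → (16.3356,46.4692) → (28.2018,89.3987) (closed)

[4] `<polygon>` rectangle, #ff00ff→engrave S435 F2364: (54.5840,64.6000) → (100.4528,64.6000) → (100.4528,24.7107) → (54.5840,24.7107) → (54.5840,64.6000) (closed)

[5] `<path>` open polyline, #ff00ff→engrave S435 F2364: (83.3792,78.9568) → (35.0697,80.8115) → (44.9382,87.9734) → (98.2343,23.9371) → (66.5383,40.3370)

G21
G90
G0 X91.7541 Y101.0822
M3 S435
G1 X88.1703 Y98.6575 F2364
G1 X79.1951 Y98.6256 F2364
G1 X68.2473 Y98.3479 F2364
G1 X58.7457 Y95.1858 F2364
G1 X54.1092 Y86.5008 F2364
M5
G0 X46.5483 Y91.3571
M3 S435
G1 X42.4152 Y104.0774 F2364
G1 X31.5947 Y111.9389 F2364
G1 X18.2199 Y111.9389 F2364
G1 X7.3994 Y104.0774 F2364
G1 X3.2663 Y91.3571 F2364
G1 X7.3994 Y78.6368 F2364
G1 X18.2199 Y70.7753 F2364
G1 X31.5947 Y70.7753 F2364
G1 X42.4152 Y78.6368 F2364
G1 X46.5483 Y91.3571 F2364
M5
G0 X28.2018 Y89.3987
M3 S435
G1 X59.4468 Y57.6576 F2364
G1 X16.3356 Y46.4692 F2364
G1 X28.2018 Y89.3987 F2364
M5
G0 X54.5840 Y64.6000
M3 S435
G1 X100.4528 Y64.6000 F2364
G1 X100.4528 Y24.7107 F2364
G1 X54.5840 Y24.7107 F2364
G1 X54.5840 Y64.6000 F2364
M5
G0 X83.3792 Y78.9568
M3 S435
G1 X35.0697 Y80.8115 F2364
G1 X44.9382 Y87.9734 F2364
G1 X98.2343 Y23.9371 F2364
G1 X66.5383 Y40.3370 F2364
M5
G0 X0.0000 Y0.0000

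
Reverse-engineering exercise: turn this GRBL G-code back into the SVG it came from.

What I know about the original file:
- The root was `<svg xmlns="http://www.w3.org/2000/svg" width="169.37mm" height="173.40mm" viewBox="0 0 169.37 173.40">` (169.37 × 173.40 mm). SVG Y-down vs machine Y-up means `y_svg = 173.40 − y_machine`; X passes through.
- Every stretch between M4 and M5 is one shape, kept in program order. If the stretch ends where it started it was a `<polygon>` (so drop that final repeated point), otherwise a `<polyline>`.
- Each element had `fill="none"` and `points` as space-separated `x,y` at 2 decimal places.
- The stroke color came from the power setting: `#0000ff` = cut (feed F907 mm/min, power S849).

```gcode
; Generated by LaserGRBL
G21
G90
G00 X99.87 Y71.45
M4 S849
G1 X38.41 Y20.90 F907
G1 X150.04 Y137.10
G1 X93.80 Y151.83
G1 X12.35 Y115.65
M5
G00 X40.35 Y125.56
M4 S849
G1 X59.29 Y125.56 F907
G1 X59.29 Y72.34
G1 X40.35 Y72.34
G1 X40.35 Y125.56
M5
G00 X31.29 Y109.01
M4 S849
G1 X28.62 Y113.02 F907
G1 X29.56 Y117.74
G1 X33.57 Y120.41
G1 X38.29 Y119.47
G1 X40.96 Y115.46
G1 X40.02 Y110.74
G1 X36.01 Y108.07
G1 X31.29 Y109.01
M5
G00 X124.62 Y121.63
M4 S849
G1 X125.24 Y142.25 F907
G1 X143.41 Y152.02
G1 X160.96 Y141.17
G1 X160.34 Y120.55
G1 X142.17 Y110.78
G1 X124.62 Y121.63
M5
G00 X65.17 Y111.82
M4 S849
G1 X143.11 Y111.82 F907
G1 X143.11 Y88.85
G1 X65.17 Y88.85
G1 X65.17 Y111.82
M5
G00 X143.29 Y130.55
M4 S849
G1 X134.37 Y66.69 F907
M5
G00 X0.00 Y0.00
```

<svg xmlns="http://www.w3.org/2000/svg" width="169.37mm" height="173.40mm" viewBox="0 0 169.37 173.40">
  <polyline points="99.87,101.95 38.41,152.50 150.04,36.30 93.80,21.57 12.35,57.75" fill="none" stroke="#0000ff"/>
  <polygon points="40.35,47.84 59.29,47.84 59.29,101.06 40.35,101.06" fill="none" stroke="#0000ff"/>
  <polygon points="31.29,64.39 28.62,60.38 29.56,55.66 33.57,52.99 38.29,53.93 40.96,57.94 40.02,62.66 36.01,65.33" fill="none" stroke="#0000ff"/>
  <polygon points="124.62,51.77 125.24,31.15 143.41,21.38 160.96,32.23 160.34,52.85 142.17,62.62" fill="none" stroke="#0000ff"/>
  <polygon points="65.17,61.58 143.11,61.58 143.11,84.55 65.17,84.55" fill="none" stroke="#0000ff"/>
  <polyline points="143.29,42.85 134.37,106.71" fill="none" stroke="#0000ff"/>
</svg>

y_svg = 173.40 − y_m. Every run uses S849, so all elements get stroke `#0000ff` (cut).

[1] open run; points: 99.87,101.95 38.41,152.50 150.04,36.30 93.80,21.57 12.35,57.75

[2] closed run; points: 40.35,47.84 59.29,47.84 59.29,101.06 40.35,101.06

[3] closed run; points: 31.29,64.39 28.62,60.38 29.56,55.66 33.57,52.99 38.29,53.93 40.96,57.94 40.02,62.66 36.01,65.33

[4] closed run; points: 124.62,51.77 125.24,31.15 143.41,21.38 160.96,32.23 160.34,52.85 142.17,62.62

[5] closed run; points: 65.17,61.58 143.11,61.58 143.11,84.55 65.17,84.55

[6] open run; points: 143.29,42.85 134.37,106.71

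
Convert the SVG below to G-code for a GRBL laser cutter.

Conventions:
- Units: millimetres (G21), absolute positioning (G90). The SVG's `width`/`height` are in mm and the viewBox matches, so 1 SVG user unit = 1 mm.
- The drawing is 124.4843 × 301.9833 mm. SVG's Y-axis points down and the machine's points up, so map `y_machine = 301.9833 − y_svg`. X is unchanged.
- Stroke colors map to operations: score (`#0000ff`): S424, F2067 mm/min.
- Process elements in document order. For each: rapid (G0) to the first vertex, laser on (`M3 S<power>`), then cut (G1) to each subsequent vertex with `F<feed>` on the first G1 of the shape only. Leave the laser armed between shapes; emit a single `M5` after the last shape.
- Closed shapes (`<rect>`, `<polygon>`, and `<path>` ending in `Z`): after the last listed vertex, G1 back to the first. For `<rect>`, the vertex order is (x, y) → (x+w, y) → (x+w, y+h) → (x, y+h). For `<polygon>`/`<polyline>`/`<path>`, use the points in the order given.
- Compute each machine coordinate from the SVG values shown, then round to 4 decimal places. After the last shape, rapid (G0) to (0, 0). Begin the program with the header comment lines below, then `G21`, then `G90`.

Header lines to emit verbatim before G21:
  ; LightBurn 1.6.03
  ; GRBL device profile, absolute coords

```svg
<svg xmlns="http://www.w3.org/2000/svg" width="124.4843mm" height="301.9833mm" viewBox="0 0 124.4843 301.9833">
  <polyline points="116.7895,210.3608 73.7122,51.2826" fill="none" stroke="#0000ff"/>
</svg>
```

; LightBurn 1.6.03
; GRBL device profile, absolute coords
G21
G90
G0 X116.7895 Y91.6225
M3 S424
G1 X73.7122 Y250.7007 F2067
M5
G0 X0.0000 Y0.0000

Since the viewBox matches the mm dimensions, user units are millimetres directly. The only transform is the Y-flip y_m = 301.9833 − y_svg.

Shape 1 is a line segment drawn with `<polyline>`. Its stroke #0000ff means score at S424, F2067. After flipping Y the toolpath is (116.7895,91.6225) → (73.7122,250.7007).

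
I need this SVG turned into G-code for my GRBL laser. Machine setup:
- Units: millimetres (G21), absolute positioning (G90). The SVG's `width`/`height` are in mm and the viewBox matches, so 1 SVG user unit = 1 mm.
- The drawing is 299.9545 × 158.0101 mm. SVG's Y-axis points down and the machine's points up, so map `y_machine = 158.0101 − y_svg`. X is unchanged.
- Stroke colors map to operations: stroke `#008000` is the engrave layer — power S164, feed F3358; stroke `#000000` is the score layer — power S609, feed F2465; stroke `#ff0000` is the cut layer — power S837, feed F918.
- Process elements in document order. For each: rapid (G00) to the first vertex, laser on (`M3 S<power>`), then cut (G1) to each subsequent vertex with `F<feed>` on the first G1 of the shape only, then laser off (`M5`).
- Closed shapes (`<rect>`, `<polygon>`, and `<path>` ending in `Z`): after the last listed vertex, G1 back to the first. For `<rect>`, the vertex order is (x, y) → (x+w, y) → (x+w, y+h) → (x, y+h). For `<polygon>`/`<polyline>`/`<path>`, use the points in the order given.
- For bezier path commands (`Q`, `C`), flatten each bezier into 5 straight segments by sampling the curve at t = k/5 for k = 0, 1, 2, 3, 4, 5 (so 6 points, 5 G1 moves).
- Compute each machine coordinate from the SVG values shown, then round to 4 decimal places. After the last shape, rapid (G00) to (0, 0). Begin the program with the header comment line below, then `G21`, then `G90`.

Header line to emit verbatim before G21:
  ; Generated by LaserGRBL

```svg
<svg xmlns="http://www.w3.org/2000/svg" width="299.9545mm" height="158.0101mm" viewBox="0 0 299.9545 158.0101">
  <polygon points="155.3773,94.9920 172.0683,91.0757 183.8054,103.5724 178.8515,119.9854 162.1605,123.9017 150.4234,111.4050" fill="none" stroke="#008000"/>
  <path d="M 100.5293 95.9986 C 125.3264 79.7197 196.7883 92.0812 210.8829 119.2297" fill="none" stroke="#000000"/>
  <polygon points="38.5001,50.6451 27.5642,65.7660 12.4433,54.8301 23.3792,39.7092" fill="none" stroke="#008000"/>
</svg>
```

; Generated by LaserGRBL
G21
G90
G00 X155.3773 Y63.0181
M3 S164
G1 X172.0683 Y66.9344 F3358
G1 X183.8054 Y54.4377
G1 X178.8515 Y38.0247
G1 X162.1605 Y34.1084
G1 X150.4234 Y46.6051
G1 X155.3773 Y63.0181
M5
G00 X100.5293 Y62.0115
M3 S609
G1 X120.1751 Y68.4528 F2465
G1 X146.0269 Y68.6854
G1 X173.0911 Y63.3742
G1 X196.3743 Y53.1842
G1 X210.8829 Y38.7804
M5
G00 X38.5001 Y107.3650
M3 S164
G1 X27.5642 Y92.2441 F3358
G1 X12.4433 Y103.1800
G1 X23.3792 Y118.3009
G1 X38.5001 Y107.3650
M5
G00 X0.0000 Y0.0000

1 u = 1 mm; y_m = 158.0101 − y.

[1] `<polygon>` regular polygon, #008000→engrave S164 F3358: (155.3773,63.0181) → (172.0683,66.9344) → (183.8054,54.4377) → (178.8515,38.0247) → (162.1605,34.1084) → (150.4234,46.6051) → (155.3773,63.0181) (closed)

[2] `<path>` cubic bezier, #000000→score S609 F2465: (100.5293,62.0115) → (120.1751,68.4528) → (146.0269,68.6854) → (173.0911,63.3742) → (196.3743,53.1842) → (210.8829,38.7804)

[3] `<polygon>` regular polygon, #008000→engrave S164 F3358: (38.5001,107.3650) → (27.5642,92.2441) → (12.4433,103.1800) → (23.3792,118.3009) → (38.5001,107.3650) (closed)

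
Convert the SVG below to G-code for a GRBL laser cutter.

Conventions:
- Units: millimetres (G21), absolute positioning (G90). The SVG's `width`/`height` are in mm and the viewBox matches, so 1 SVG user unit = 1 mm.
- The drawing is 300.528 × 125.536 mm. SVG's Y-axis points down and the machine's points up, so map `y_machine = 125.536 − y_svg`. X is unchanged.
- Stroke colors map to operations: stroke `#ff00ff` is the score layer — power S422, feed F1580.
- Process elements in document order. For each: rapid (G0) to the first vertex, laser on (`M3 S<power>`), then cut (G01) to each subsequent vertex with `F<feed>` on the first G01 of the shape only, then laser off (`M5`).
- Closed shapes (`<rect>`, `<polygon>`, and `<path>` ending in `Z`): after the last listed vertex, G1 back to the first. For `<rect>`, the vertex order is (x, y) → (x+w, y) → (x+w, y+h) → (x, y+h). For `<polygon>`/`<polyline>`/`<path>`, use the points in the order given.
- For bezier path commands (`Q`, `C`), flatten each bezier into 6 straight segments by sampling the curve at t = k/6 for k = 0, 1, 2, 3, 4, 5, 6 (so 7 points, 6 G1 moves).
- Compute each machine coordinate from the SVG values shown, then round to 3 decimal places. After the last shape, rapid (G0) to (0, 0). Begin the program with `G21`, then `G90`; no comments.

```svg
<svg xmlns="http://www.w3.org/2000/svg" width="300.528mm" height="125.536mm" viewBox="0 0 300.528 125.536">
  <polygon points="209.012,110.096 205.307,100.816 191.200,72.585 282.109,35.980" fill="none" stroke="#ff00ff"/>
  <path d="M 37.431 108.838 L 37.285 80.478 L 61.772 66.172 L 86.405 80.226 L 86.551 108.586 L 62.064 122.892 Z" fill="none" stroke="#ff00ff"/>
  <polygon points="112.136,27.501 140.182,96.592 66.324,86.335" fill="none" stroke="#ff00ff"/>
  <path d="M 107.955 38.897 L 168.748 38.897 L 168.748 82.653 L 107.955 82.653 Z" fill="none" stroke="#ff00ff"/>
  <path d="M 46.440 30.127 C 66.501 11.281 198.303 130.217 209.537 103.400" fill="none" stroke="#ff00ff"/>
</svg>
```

G21
G90
G0 X209.012 Y15.440
M3 S422
G01 X205.307 Y24.720 F1580
G01 X191.200 Y52.951
G01 X282.109 Y89.556
G01 X209.012 Y15.440
M5
G0 X37.431 Y16.698
M3 S422
G01 X37.285 Y45.058 F1580
G01 X61.772 Y59.364
G01 X86.405 Y45.310
G01 X86.551 Y16.950
G01 X62.064 Y2.644
G01 X37.431 Y16.698
M5
G0 X112.136 Y98.035
M3 S422
G01 X140.182 Y28.944 F1580
G01 X66.324 Y39.201
G01 X112.136 Y98.035
M5
G0 X107.955 Y86.639
M3 S422
G01 X168.748 Y86.639 F1580
G01 X168.748 Y42.883
G01 X107.955 Y42.883
G01 X107.955 Y86.639
M5
G0 X46.440 Y95.409
M3 S422
G01 X64.707 Y94.663 F1580
G01 X95.144 Y78.829
G01 X131.299 Y55.783
G01 X166.718 Y33.402
G01 X194.948 Y19.561
G01 X209.537 Y22.136
M5
G0 X0.000 Y0.000

viewBox `0 0 300.528 125.536` with mm width/height → 1 unit = 1 mm. Flip: y_m = 125.536 − y_svg.

**Shape 1** — `<polygon>` closed polygon, stroke `#ff00ff` → score (S422, F1580). Machine vertices: (209.012,15.440) → (205.307,24.720) → (191.200,52.951) → (282.109,89.556) → (209.012,15.440). Closed: final G1 returns to the first vertex.

**Shape 2** — `<path>` regular polygon, stroke `#ff00ff` → score (S422, F1580). Machine vertices: (37.431,16.698) → (37.285,45.058) → (61.772,59.364) → (86.405,45.310) → (86.551,16.950) → (62.064,2.644) → (37.431,16.698). Closed: final G1 returns to the first vertex.

**Shape 3** — `<polygon>` regular polygon, stroke `#ff00ff` → score (S422, F1580). Machine vertices: (112.136,98.035) → (140.182,28.944) → (66.324,39.201) → (112.136,98.035). Closed: final G1 returns to the first vertex.

**Shape 4** — `<path>` rectangle, stroke `#ff00ff` → score (S422, F1580). Machine vertices: (107.955,86.639) → (168.748,86.639) → (168.748,42.883) → (107.955,42.883) → (107.955,86.639). Closed: final G1 returns to the first vertex.

**Shape 5** — `<path>` cubic bezier, stroke `#ff00ff` → score (S422, F1580). Control points (SVG): P0=(46.440,30.127), P1=(66.501,11.281), P2=(198.303,130.217), P3=(209.537,103.400); sampled at t=k/6. Machine vertices: (46.440,95.409) → (64.707,94.663) → (95.144,78.829) → (131.299,55.783) → (166.718,33.402) → (194.948,19.561) → (209.537,22.136). Open path.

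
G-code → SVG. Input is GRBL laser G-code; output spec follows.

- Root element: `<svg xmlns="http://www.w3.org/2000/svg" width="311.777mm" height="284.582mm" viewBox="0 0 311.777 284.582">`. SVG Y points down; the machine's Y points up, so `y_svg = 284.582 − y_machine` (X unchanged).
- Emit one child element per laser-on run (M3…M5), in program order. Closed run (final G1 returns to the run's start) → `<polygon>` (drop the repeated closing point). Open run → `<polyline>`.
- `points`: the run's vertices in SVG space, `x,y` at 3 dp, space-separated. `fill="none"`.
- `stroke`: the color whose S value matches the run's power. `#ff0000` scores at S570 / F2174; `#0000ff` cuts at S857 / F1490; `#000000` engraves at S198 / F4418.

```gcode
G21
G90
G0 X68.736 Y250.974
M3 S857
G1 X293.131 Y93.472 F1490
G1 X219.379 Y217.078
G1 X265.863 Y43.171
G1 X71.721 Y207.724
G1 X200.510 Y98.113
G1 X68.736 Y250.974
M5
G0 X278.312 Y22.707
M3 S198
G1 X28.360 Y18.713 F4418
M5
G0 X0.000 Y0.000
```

<svg xmlns="http://www.w3.org/2000/svg" width="311.777mm" height="284.582mm" viewBox="0 0 311.777 284.582">
  <polygon points="68.736,33.608 293.131,191.110 219.379,67.504 265.863,241.411 71.721,76.858 200.510,186.469" fill="none" stroke="#0000ff"/>
  <polyline points="278.312,261.875 28.360,265.869" fill="none" stroke="#000000"/>
</svg>

y_svg = 284.582 − y_m.

[1] S857→`#0000ff` (cut); closed run; points: 68.736,33.608 293.131,191.110 219.379,67.504 265.863,241.411 71.721,76.858 200.510,186.469

[2] S198→`#000000` (engrave); open run; points: 278.312,261.875 28.360,265.869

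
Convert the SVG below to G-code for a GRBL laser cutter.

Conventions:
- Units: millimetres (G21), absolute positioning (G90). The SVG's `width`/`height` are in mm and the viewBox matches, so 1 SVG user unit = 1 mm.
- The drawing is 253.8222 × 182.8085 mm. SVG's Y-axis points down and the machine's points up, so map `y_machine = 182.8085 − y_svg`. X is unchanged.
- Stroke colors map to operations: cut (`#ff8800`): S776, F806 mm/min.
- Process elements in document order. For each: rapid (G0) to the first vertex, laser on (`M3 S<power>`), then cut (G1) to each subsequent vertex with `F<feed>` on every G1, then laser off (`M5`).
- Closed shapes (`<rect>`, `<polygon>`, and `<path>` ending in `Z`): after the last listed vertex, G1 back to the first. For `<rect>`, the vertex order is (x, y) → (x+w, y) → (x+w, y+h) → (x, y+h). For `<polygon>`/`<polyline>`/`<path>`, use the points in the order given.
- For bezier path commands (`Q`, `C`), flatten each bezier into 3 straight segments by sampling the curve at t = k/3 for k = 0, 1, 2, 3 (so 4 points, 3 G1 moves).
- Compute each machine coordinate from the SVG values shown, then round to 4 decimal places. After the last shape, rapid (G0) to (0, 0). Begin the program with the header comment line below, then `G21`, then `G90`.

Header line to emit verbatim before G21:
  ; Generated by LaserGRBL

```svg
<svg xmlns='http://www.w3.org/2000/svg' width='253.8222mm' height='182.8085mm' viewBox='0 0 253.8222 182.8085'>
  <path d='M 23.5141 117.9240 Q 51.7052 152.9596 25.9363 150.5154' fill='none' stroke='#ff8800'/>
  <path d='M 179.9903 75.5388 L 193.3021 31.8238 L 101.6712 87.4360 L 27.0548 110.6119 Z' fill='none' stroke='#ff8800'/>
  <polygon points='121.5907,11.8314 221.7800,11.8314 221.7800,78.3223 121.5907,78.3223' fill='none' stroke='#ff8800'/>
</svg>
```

; Generated by LaserGRBL
G21
G90
G0 X23.5141 Y64.8845
M3 S776
G1 X36.3126 Y45.6919 F806
G1 X37.1200 Y34.8281 F806
G1 X25.9363 Y32.2931 F806
M5
G0 X179.9903 Y107.2697
M3 S776
G1 X193.3021 Y150.9847 F806
G1 X101.6712 Y95.3725 F806
G1 X27.0548 Y72.1966 F806
G1 X179.9903 Y107.2697 F806
M5
G0 X121.5907 Y170.9771
M3 S776
G1 X221.7800 Y170.9771 F806
G1 X221.7800 Y104.4862 F806
G1 X121.5907 Y104.4862 F806
G1 X121.5907 Y170.9771 F806
M5
G0 X0.0000 Y0.0000

1 u = 1 mm; y_m = 182.8085 − y.

[1] `<path>` quadratic bezier, #ff8800→cut S776 F806: (23.5141,64.8845) → (36.3126,45.6919) → (37.1200,34.8281) → (25.9363,32.2931)

[2] `<path>` closed polygon, #ff8800→cut S776 F806: (179.9903,107.2697) → (193.3021,150.9847) → (101.6712,95.3725) → (27.0548,72.1966) → (179.9903,107.2697) (closed)

[3] `<polygon>` rectangle, #ff8800→cut S776 F806: (121.5907,170.9771) → (221.7800,170.9771) → (221.7800,104.4862) → (121.5907,104.4862) → (121.5907,170.9771) (closed)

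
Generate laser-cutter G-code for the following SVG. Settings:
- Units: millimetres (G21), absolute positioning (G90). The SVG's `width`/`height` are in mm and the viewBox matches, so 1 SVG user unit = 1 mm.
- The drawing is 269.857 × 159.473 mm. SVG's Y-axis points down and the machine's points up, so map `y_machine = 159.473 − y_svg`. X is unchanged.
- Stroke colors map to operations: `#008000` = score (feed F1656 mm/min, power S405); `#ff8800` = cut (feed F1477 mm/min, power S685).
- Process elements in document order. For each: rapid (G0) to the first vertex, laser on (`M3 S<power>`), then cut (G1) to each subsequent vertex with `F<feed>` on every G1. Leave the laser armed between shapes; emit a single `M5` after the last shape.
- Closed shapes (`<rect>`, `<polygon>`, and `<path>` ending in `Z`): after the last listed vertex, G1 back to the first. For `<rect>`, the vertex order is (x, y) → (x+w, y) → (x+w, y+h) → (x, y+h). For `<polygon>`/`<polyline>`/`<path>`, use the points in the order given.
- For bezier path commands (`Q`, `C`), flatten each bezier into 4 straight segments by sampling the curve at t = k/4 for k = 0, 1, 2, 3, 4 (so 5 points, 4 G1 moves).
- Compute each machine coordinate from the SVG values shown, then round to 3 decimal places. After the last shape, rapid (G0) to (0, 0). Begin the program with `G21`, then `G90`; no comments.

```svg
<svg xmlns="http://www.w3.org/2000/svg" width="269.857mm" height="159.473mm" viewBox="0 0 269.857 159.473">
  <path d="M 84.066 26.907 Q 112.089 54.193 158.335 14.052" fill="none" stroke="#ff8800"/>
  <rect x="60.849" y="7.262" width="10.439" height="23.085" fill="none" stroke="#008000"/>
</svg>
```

1 u = 1 mm; y_m = 159.473 − y.

[1] `<path>` quadratic bezier, #ff8800→cut S685 F1477: (84.066,132.566) → (99.216,123.137) → (116.645,122.137) → (136.351,129.565) → (158.335,145.421)

[2] `<rect>` rectangle, #008000→score S405 F1656: (60.849,152.211) → (71.288,152.211) → (71.288,129.126) → (60.849,129.126) → (60.849,152.211) (closed)

G21
G90
G0 X84.066 Y132.566
M3 S685
G1 X99.216 Y123.137 F1477
G1 X116.645 Y122.137 F1477
G1 X136.351 Y129.565 F1477
G1 X158.335 Y145.421 F1477
G0 X60.849 Y152.211
M3 S405
G1 X71.288 Y152.211 F1656
G1 X71.288 Y129.126 F1656
G1 X60.849 Y129.126 F1656
G1 X60.849 Y152.211 F1656
M5
G0 X0.000 Y0.000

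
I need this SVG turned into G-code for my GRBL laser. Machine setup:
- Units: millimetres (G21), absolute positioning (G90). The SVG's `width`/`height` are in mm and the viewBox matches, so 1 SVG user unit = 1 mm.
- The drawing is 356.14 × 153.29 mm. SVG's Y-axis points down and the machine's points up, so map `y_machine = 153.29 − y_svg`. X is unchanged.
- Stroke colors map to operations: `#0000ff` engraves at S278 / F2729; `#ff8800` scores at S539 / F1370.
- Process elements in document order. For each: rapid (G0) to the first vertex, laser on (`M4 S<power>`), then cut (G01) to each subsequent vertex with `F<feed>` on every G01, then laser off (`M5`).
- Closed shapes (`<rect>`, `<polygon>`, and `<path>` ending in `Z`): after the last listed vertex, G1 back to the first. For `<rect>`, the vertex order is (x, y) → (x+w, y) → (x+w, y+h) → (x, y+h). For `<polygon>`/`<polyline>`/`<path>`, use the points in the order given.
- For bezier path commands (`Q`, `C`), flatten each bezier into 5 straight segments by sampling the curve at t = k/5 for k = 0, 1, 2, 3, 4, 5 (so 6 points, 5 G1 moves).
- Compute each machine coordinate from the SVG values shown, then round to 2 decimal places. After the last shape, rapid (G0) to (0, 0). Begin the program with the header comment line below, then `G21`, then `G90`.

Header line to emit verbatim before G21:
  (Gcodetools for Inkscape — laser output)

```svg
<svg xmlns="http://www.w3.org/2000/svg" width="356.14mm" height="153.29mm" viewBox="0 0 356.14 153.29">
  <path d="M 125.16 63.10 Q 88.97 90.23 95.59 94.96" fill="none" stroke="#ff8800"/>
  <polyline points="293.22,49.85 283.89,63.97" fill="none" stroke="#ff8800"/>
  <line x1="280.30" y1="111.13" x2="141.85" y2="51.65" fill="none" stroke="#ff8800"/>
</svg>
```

1 u = 1 mm; y_m = 153.29 − y.

[1] `<path>` quadratic bezier, #ff8800→score S539 F1370: (125.16,90.19) → (112.40,80.23) → (103.06,72.07) → (97.14,65.70) → (94.65,61.12) → (95.59,58.33)

[2] `<polyline>` line segment, #ff8800→score S539 F1370: (293.22,103.44) → (283.89,89.32)

[3] `<line>` line segment, #ff8800→score S539 F1370: (280.30,42.16) → (141.85,101.64)

(Gcodetools for Inkscape — laser output)
G21
G90
G0 X125.16 Y90.19
M4 S539
G01 X112.40 Y80.23 F1370
G01 X103.06 Y72.07 F1370
G01 X97.14 Y65.70 F1370
G01 X94.65 Y61.12 F1370
G01 X95.59 Y58.33 F1370
M5
G0 X293.22 Y103.44
M4 S539
G01 X283.89 Y89.32 F1370
M5
G0 X280.30 Y42.16
M4 S539
G01 X141.85 Y101.64 F1370
M5
G0 X0.00 Y0.00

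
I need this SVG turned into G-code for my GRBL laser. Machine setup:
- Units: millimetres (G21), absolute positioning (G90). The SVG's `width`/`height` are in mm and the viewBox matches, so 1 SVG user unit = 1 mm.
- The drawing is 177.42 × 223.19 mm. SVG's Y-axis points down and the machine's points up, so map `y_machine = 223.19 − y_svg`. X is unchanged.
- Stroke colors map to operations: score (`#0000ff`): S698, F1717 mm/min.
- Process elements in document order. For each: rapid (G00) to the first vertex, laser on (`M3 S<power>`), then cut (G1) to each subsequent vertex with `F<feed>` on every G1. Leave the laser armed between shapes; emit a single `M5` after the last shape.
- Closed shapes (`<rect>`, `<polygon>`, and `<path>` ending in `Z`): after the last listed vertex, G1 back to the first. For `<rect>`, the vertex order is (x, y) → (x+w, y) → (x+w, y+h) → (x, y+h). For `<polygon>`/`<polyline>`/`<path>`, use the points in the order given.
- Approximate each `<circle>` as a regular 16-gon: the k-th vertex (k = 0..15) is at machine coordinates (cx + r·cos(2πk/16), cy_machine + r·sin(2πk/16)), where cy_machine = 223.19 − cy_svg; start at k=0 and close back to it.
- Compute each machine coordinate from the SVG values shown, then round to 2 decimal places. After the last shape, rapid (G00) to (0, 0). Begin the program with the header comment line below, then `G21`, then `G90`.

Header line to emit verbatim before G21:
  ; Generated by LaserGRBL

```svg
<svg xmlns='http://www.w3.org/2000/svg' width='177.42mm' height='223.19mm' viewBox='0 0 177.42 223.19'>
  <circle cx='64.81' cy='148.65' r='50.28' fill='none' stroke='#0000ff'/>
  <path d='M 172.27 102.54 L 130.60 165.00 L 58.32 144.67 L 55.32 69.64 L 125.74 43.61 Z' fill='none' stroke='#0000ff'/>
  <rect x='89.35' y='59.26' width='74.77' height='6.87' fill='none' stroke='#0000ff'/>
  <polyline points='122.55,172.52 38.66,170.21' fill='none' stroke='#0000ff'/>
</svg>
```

; Generated by LaserGRBL
G21
G90
G00 X115.09 Y74.54
M3 S698
G1 X111.26 Y93.78 F1717
G1 X100.36 Y110.09 F1717
G1 X84.05 Y120.99 F1717
G1 X64.81 Y124.82 F1717
G1 X45.57 Y120.99 F1717
G1 X29.26 Y110.09 F1717
G1 X18.36 Y93.78 F1717
G1 X14.53 Y74.54 F1717
G1 X18.36 Y55.30 F1717
G1 X29.26 Y38.99 F1717
G1 X45.57 Y28.09 F1717
G1 X64.81 Y24.26 F1717
G1 X84.05 Y28.09 F1717
G1 X100.36 Y38.99 F1717
G1 X111.26 Y55.30 F1717
G1 X115.09 Y74.54 F1717
G00 X172.27 Y120.65
M3 S698
G1 X130.60 Y58.19 F1717
G1 X58.32 Y78.52 F1717
G1 X55.32 Y153.55 F1717
G1 X125.74 Y179.58 F1717
G1 X172.27 Y120.65 F1717
G00 X89.35 Y163.93
M3 S698
G1 X164.12 Y163.93 F1717
G1 X164.12 Y157.06 F1717
G1 X89.35 Y157.06 F1717
G1 X89.35 Y163.93 F1717
G00 X122.55 Y50.67
M3 S698
G1 X38.66 Y52.98 F1717
M5
G00 X0.00 Y0.00

viewBox `0 0 177.42 223.19` with mm width/height → 1 unit = 1 mm. Flip: y_m = 223.19 − y_svg.

**Shape 1** — `<circle>` circle, stroke `#0000ff` → score (S698, F1717). Machine vertices: (115.09,74.54) → (111.26,93.78) → (100.36,110.09) → (84.05,120.99) → (64.81,124.82) → (45.57,120.99) → (29.26,110.09) → (18.36,93.78) → (14.53,74.54) → (18.36,55.30) → (29.26,38.99) → (45.57,28.09) → (64.81,24.26) → (84.05,28.09) → (100.36,38.99) → (111.26,55.30) → (115.09,74.54). Closed: final G1 returns to the first vertex.

**Shape 2** — `<path>` regular polygon, stroke `#0000ff` → score (S698, F1717). Machine vertices: (172.27,120.65) → (130.60,58.19) → (58.32,78.52) → (55.32,153.55) → (125.74,179.58) → (172.27,120.65). Closed: final G1 returns to the first vertex.

**Shape 3** — `<rect>` rectangle, stroke `#0000ff` → score (S698, F1717). Machine vertices: (89.35,163.93) → (164.12,163.93) → (164.12,157.06) → (89.35,157.06) → (89.35,163.93). Closed: final G1 returns to the first vertex.

**Shape 4** — `<polyline>` line segment, stroke `#0000ff` → score (S698, F1717). Machine vertices: (122.55,50.67) → (38.66,52.98). Open path.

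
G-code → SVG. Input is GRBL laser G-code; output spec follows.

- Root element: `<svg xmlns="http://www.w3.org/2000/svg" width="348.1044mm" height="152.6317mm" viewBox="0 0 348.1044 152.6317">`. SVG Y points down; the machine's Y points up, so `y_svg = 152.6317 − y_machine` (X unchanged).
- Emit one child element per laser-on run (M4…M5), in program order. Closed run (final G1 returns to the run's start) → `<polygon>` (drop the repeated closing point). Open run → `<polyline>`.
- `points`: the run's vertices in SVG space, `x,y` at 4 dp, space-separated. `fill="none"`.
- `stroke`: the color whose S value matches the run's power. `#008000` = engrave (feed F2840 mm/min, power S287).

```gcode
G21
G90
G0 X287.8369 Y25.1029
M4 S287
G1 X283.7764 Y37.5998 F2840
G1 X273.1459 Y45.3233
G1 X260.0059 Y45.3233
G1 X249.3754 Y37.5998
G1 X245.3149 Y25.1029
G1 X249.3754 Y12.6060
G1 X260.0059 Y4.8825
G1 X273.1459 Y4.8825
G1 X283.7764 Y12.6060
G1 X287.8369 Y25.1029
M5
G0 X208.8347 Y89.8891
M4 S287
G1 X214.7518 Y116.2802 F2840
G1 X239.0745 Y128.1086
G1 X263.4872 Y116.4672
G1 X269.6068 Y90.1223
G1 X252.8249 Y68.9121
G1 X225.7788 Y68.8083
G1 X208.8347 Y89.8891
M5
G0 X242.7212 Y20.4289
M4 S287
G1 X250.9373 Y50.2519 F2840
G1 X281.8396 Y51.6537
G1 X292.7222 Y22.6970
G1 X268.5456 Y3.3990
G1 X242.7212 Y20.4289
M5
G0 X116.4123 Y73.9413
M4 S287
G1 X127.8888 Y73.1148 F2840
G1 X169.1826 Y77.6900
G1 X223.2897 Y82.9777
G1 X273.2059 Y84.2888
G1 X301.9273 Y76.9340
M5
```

y_svg = 152.6317 − y_m. Every run uses S287, so all elements get stroke `#008000` (engrave).

[1] closed run; points: 287.8369,127.5288 283.7764,115.0319 273.1459,107.3084 260.0059,107.3084 249.3754,115.0319 245.3149,127.5288 249.3754,140.0257 260.0059,147.7492 273.1459,147.7492 283.7764,140.0257

[2] closed run; points: 208.8347,62.7426 214.7518,36.3515 239.0745,24.5231 263.4872,36.1645 269.6068,62.5094 252.8249,83.7196 225.7788,83.8234

[3] closed run; points: 242.7212,132.2028 250.9373,102.3798 281.8396,100.9780 292.7222,129.9347 268.5456,149.2327

[4] open run; points: 116.4123,78.6904 127.8888,79.5169 169.1826,74.9417 223.2897,69.6540 273.2059,68.3429 301.9273,75.6977

<svg xmlns="http://www.w3.org/2000/svg" width="348.1044mm" height="152.6317mm" viewBox="0 0 348.1044 152.6317">
  <polygon points="287.8369,127.5288 283.7764,115.0319 273.1459,107.3084 260.0059,107.3084 249.3754,115.0319 245.3149,127.5288 249.3754,140.0257 260.0059,147.7492 273.1459,147.7492 283.7764,140.0257" fill="none" stroke="#008000"/>
  <polygon points="208.8347,62.7426 214.7518,36.3515 239.0745,24.5231 263.4872,36.1645 269.6068,62.5094 252.8249,83.7196 225.7788,83.8234" fill="none" stroke="#008000"/>
  <polygon points="242.7212,132.2028 250.9373,102.3798 281.8396,100.9780 292.7222,129.9347 268.5456,149.2327" fill="none" stroke="#008000"/>
  <polyline points="116.4123,78.6904 127.8888,79.5169 169.1826,74.9417 223.2897,69.6540 273.2059,68.3429 301.9273,75.6977" fill="none" stroke="#008000"/>
</svg>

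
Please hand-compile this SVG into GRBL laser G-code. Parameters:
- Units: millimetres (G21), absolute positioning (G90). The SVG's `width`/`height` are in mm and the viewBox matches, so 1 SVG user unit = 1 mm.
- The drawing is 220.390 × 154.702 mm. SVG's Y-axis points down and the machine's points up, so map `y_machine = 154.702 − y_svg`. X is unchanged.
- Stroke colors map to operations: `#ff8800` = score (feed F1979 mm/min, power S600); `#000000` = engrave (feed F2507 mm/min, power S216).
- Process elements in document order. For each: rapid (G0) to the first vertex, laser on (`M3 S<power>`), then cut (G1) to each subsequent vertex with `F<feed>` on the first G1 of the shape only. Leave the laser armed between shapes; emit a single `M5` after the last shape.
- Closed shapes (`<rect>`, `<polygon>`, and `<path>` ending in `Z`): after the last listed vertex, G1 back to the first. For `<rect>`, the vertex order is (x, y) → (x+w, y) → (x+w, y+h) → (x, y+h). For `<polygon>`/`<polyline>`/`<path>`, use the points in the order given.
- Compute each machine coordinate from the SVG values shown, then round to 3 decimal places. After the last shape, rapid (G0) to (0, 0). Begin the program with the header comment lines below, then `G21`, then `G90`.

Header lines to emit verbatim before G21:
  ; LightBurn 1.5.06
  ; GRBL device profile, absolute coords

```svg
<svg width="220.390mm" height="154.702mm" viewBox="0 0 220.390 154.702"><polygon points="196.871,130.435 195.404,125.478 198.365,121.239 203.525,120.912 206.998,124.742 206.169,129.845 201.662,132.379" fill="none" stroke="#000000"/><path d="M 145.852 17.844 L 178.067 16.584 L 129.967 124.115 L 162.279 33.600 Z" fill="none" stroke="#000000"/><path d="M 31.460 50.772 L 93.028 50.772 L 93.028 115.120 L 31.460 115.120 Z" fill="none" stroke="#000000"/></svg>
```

; LightBurn 1.5.06
; GRBL device profile, absolute coords
G21
G90
G0 X196.871 Y24.267
M3 S216
G1 X195.404 Y29.224 F2507
G1 X198.365 Y33.463
G1 X203.525 Y33.790
G1 X206.998 Y29.960
G1 X206.169 Y24.857
G1 X201.662 Y22.323
G1 X196.871 Y24.267
G0 X145.852 Y136.858
M3 S216
G1 X178.067 Y138.118 F2507
G1 X129.967 Y30.587
G1 X162.279 Y121.102
G1 X145.852 Y136.858
G0 X31.460 Y103.930
M3 S216
G1 X93.028 Y103.930 F2507
G1 X93.028 Y39.582
G1 X31.460 Y39.582
G1 X31.460 Y103.930
M5
G0 X0.000 Y0.000

viewBox `0 0 220.390 154.702` with mm width/height → 1 unit = 1 mm. Flip: y_m = 154.702 − y_svg.

**Shape 1** — `<polygon>` regular polygon, stroke `#000000` → engrave (S216, F2507). Machine vertices: (196.871,24.267) → (195.404,29.224) → (198.365,33.463) → (203.525,33.790) → (206.998,29.960) → (206.169,24.857) → (201.662,22.323) → (196.871,24.267). Closed: final G1 returns to the first vertex.

**Shape 2** — `<path>` closed polygon, stroke `#000000` → engrave (S216, F2507). Machine vertices: (145.852,136.858) → (178.067,138.118) → (129.967,30.587) → (162.279,121.102) → (145.852,136.858). Closed: final G1 returns to the first vertex.

**Shape 3** — `<path>` rectangle, stroke `#000000` → engrave (S216, F2507). Machine vertices: (31.460,103.930) → (93.028,103.930) → (93.028,39.582) → (31.460,39.582) → (31.460,103.930). Closed: final G1 returns to the first vertex.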